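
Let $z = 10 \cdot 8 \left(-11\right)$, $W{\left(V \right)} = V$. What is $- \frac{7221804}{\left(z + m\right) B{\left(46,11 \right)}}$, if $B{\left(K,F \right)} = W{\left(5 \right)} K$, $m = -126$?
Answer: $\frac{1805451}{57845} \approx 31.212$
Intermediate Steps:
$z = -880$ ($z = 80 \left(-11\right) = -880$)
$B{\left(K,F \right)} = 5 K$
$- \frac{7221804}{\left(z + m\right) B{\left(46,11 \right)}} = - \frac{7221804}{\left(-880 - 126\right) 5 \cdot 46} = - \frac{7221804}{\left(-1006\right) 230} = - \frac{7221804}{-231380} = \left(-7221804\right) \left(- \frac{1}{231380}\right) = \frac{1805451}{57845}$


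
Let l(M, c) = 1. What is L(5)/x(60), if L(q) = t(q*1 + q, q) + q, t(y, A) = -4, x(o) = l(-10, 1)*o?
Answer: 1/60 ≈ 0.016667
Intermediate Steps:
x(o) = o (x(o) = 1*o = o)
L(q) = -4 + q
L(5)/x(60) = (-4 + 5)/60 = 1*(1/60) = 1/60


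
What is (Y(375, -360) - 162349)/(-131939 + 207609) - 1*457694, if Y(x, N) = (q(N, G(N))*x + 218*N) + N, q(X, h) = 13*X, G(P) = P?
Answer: -34635701169/75670 ≈ -4.5772e+5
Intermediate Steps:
Y(x, N) = 219*N + 13*N*x (Y(x, N) = ((13*N)*x + 218*N) + N = (13*N*x + 218*N) + N = (218*N + 13*N*x) + N = 219*N + 13*N*x)
(Y(375, -360) - 162349)/(-131939 + 207609) - 1*457694 = (-360*(219 + 13*375) - 162349)/(-131939 + 207609) - 1*457694 = (-360*(219 + 4875) - 162349)/75670 - 457694 = (-360*5094 - 162349)*(1/75670) - 457694 = (-1833840 - 162349)*(1/75670) - 457694 = -1996189*1/75670 - 457694 = -1996189/75670 - 457694 = -34635701169/75670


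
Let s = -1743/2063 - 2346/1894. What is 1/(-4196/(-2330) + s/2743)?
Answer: 6243109323295/11238213518254 ≈ 0.55552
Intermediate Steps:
s = -4070520/1953661 (s = -1743*1/2063 - 2346*1/1894 = -1743/2063 - 1173/947 = -4070520/1953661 ≈ -2.0835)
1/(-4196/(-2330) + s/2743) = 1/(-4196/(-2330) - 4070520/1953661/2743) = 1/(-4196*(-1/2330) - 4070520/1953661*1/2743) = 1/(2098/1165 - 4070520/5358892123) = 1/(11238213518254/6243109323295) = 6243109323295/11238213518254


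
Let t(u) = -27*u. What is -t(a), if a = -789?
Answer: -21303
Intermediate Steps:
-t(a) = -(-27)*(-789) = -1*21303 = -21303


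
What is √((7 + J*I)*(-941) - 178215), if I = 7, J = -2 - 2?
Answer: 3*I*√17606 ≈ 398.06*I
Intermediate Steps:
J = -4
√((7 + J*I)*(-941) - 178215) = √((7 - 4*7)*(-941) - 178215) = √((7 - 28)*(-941) - 178215) = √(-21*(-941) - 178215) = √(19761 - 178215) = √(-158454) = 3*I*√17606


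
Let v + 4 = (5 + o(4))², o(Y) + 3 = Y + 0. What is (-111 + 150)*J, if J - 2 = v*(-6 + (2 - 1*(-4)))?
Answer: 78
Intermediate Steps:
o(Y) = -3 + Y (o(Y) = -3 + (Y + 0) = -3 + Y)
v = 32 (v = -4 + (5 + (-3 + 4))² = -4 + (5 + 1)² = -4 + 6² = -4 + 36 = 32)
J = 2 (J = 2 + 32*(-6 + (2 - 1*(-4))) = 2 + 32*(-6 + (2 + 4)) = 2 + 32*(-6 + 6) = 2 + 32*0 = 2 + 0 = 2)
(-111 + 150)*J = (-111 + 150)*2 = 39*2 = 78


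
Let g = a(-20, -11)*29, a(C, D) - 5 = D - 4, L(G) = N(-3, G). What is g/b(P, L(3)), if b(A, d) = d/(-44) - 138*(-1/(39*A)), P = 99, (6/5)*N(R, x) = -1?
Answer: -2985840/563 ≈ -5303.4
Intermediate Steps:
N(R, x) = -⅚ (N(R, x) = (⅚)*(-1) = -⅚)
L(G) = -⅚
a(C, D) = 1 + D (a(C, D) = 5 + (D - 4) = 5 + (-4 + D) = 1 + D)
b(A, d) = -d/44 + 46/(13*A) (b(A, d) = d*(-1/44) - 138*(-1/(39*A)) = -d/44 - (-46)/(13*A) = -d/44 + 46/(13*A))
g = -290 (g = (1 - 11)*29 = -10*29 = -290)
g/b(P, L(3)) = -290/(-1/44*(-⅚) + (46/13)/99) = -290/(5/264 + (46/13)*(1/99)) = -290/(5/264 + 46/1287) = -290/563/10296 = -290*10296/563 = -2985840/563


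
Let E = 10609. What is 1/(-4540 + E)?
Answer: 1/6069 ≈ 0.00016477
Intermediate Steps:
1/(-4540 + E) = 1/(-4540 + 10609) = 1/6069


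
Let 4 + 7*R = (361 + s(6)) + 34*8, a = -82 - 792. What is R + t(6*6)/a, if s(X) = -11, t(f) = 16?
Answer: 270010/3059 ≈ 88.267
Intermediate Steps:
a = -874
R = 618/7 (R = -4/7 + ((361 - 11) + 34*8)/7 = -4/7 + (350 + 272)/7 = -4/7 + (1/7)*622 = -4/7 + 622/7 = 618/7 ≈ 88.286)
R + t(6*6)/a = 618/7 + 16/(-874) = 618/7 - 1/874*16 = 618/7 - 8/437 = 270010/3059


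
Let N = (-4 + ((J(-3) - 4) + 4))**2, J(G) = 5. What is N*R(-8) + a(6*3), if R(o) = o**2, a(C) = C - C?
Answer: 64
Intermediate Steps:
a(C) = 0
N = 1 (N = (-4 + ((5 - 4) + 4))**2 = (-4 + (1 + 4))**2 = (-4 + 5)**2 = 1**2 = 1)
N*R(-8) + a(6*3) = 1*(-8)**2 + 0 = 1*64 + 0 = 64 + 0 = 64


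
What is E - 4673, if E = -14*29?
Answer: -5079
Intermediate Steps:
E = -406
E - 4673 = -406 - 4673 = -5079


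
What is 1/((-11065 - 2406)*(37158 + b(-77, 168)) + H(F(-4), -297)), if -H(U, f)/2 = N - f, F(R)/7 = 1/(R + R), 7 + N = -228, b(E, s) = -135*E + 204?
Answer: -1/643334671 ≈ -1.5544e-9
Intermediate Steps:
b(E, s) = 204 - 135*E
N = -235 (N = -7 - 228 = -235)
F(R) = 7/(2*R) (F(R) = 7/(R + R) = 7/((2*R)) = 7*(1/(2*R)) = 7/(2*R))
H(U, f) = 470 + 2*f (H(U, f) = -2*(-235 - f) = 470 + 2*f)
1/((-11065 - 2406)*(37158 + b(-77, 168)) + H(F(-4), -297)) = 1/((-11065 - 2406)*(37158 + (204 - 135*(-77))) + (470 + 2*(-297))) = 1/(-13471*(37158 + (204 + 10395)) + (470 - 594)) = 1/(-13471*(37158 + 10599) - 124) = 1/(-13471*47757 - 124) = 1/(-643334547 - 124) = 1/(-643334671) = -1/643334671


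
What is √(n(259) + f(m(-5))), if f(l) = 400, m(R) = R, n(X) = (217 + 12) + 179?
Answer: 2*√202 ≈ 28.425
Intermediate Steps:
n(X) = 408 (n(X) = 229 + 179 = 408)
√(n(259) + f(m(-5))) = √(408 + 400) = √808 = 2*√202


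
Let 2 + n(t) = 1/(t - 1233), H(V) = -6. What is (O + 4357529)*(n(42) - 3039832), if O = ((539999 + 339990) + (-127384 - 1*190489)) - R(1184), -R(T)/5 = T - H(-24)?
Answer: -5944277488680175/397 ≈ -1.4973e+13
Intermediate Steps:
n(t) = -2 + 1/(-1233 + t) (n(t) = -2 + 1/(t - 1233) = -2 + 1/(-1233 + t))
R(T) = -30 - 5*T (R(T) = -5*(T - 1*(-6)) = -5*(T + 6) = -5*(6 + T) = -30 - 5*T)
O = 568066 (O = ((539999 + 339990) + (-127384 - 1*190489)) - (-30 - 5*1184) = (879989 + (-127384 - 190489)) - (-30 - 5920) = (879989 - 317873) - 1*(-5950) = 562116 + 5950 = 568066)
(O + 4357529)*(n(42) - 3039832) = (568066 + 4357529)*((2467 - 2*42)/(-1233 + 42) - 3039832) = 4925595*((2467 - 84)/(-1191) - 3039832) = 4925595*(-1/1191*2383 - 3039832) = 4925595*(-2383/1191 - 3039832) = 4925595*(-3620442295/1191) = -5944277488680175/397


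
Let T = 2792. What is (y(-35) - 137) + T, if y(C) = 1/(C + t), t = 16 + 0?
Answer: 50444/19 ≈ 2654.9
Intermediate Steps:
t = 16
y(C) = 1/(16 + C) (y(C) = 1/(C + 16) = 1/(16 + C))
(y(-35) - 137) + T = (1/(16 - 35) - 137) + 2792 = (1/(-19) - 137) + 2792 = (-1/19 - 137) + 2792 = -2604/19 + 2792 = 50444/19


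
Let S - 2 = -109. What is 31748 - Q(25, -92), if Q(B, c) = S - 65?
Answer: 31920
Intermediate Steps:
S = -107 (S = 2 - 109 = -107)
Q(B, c) = -172 (Q(B, c) = -107 - 65 = -172)
31748 - Q(25, -92) = 31748 - 1*(-172) = 31748 + 172 = 31920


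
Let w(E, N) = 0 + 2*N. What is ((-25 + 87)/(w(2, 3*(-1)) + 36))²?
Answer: 961/225 ≈ 4.2711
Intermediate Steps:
w(E, N) = 2*N
((-25 + 87)/(w(2, 3*(-1)) + 36))² = ((-25 + 87)/(2*(3*(-1)) + 36))² = (62/(2*(-3) + 36))² = (62/(-6 + 36))² = (62/30)² = (62*(1/30))² = (31/15)² = 961/225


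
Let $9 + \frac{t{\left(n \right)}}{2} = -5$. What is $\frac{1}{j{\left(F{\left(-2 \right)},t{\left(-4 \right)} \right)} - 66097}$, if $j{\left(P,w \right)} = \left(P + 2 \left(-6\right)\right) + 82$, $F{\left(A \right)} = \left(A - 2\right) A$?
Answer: $- \frac{1}{66019} \approx -1.5147 \cdot 10^{-5}$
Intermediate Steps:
$F{\left(A \right)} = A \left(-2 + A\right)$ ($F{\left(A \right)} = \left(-2 + A\right) A = A \left(-2 + A\right)$)
$t{\left(n \right)} = -28$ ($t{\left(n \right)} = -18 + 2 \left(-5\right) = -18 - 10 = -28$)
$j{\left(P,w \right)} = 70 + P$ ($j{\left(P,w \right)} = \left(P - 12\right) + 82 = \left(-12 + P\right) + 82 = 70 + P$)
$\frac{1}{j{\left(F{\left(-2 \right)},t{\left(-4 \right)} \right)} - 66097} = \frac{1}{\left(70 - 2 \left(-2 - 2\right)\right) - 66097} = \frac{1}{\left(70 - -8\right) - 66097} = \frac{1}{\left(70 + 8\right) - 66097} = \frac{1}{78 - 66097} = \frac{1}{-66019} = - \frac{1}{66019}$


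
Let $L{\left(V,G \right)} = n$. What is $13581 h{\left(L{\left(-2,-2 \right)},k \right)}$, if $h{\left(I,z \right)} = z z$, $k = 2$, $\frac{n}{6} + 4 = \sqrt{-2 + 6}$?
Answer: $54324$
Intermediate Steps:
$n = -12$ ($n = -24 + 6 \sqrt{-2 + 6} = -24 + 6 \sqrt{4} = -24 + 6 \cdot 2 = -24 + 12 = -12$)
$L{\left(V,G \right)} = -12$
$h{\left(I,z \right)} = z^{2}$
$13581 h{\left(L{\left(-2,-2 \right)},k \right)} = 13581 \cdot 2^{2} = 13581 \cdot 4 = 54324$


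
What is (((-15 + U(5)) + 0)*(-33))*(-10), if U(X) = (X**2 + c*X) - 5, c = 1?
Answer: 3300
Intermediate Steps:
U(X) = -5 + X + X**2 (U(X) = (X**2 + 1*X) - 5 = (X**2 + X) - 5 = (X + X**2) - 5 = -5 + X + X**2)
(((-15 + U(5)) + 0)*(-33))*(-10) = (((-15 + (-5 + 5 + 5**2)) + 0)*(-33))*(-10) = (((-15 + (-5 + 5 + 25)) + 0)*(-33))*(-10) = (((-15 + 25) + 0)*(-33))*(-10) = ((10 + 0)*(-33))*(-10) = (10*(-33))*(-10) = -330*(-10) = 3300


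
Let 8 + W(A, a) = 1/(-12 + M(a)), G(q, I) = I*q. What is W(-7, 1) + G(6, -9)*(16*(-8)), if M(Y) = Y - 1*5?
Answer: 110463/16 ≈ 6903.9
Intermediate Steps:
M(Y) = -5 + Y (M(Y) = Y - 5 = -5 + Y)
W(A, a) = -8 + 1/(-17 + a) (W(A, a) = -8 + 1/(-12 + (-5 + a)) = -8 + 1/(-17 + a))
W(-7, 1) + G(6, -9)*(16*(-8)) = (137 - 8*1)/(-17 + 1) + (-9*6)*(16*(-8)) = (137 - 8)/(-16) - 54*(-128) = -1/16*129 + 6912 = -129/16 + 6912 = 110463/16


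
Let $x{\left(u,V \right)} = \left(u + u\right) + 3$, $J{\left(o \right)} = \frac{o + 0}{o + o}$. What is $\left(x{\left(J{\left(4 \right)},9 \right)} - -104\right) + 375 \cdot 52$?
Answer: $19608$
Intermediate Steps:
$J{\left(o \right)} = \frac{1}{2}$ ($J{\left(o \right)} = \frac{o}{2 o} = o \frac{1}{2 o} = \frac{1}{2}$)
$x{\left(u,V \right)} = 3 + 2 u$ ($x{\left(u,V \right)} = 2 u + 3 = 3 + 2 u$)
$\left(x{\left(J{\left(4 \right)},9 \right)} - -104\right) + 375 \cdot 52 = \left(\left(3 + 2 \cdot \frac{1}{2}\right) - -104\right) + 375 \cdot 52 = \left(\left(3 + 1\right) + 104\right) + 19500 = \left(4 + 104\right) + 19500 = 108 + 19500 = 19608$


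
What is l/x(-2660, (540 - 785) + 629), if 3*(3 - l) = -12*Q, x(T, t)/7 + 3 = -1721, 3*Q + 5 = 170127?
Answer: -680497/36204 ≈ -18.796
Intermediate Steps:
Q = 170122/3 (Q = -5/3 + (⅓)*170127 = -5/3 + 56709 = 170122/3 ≈ 56707.)
x(T, t) = -12068 (x(T, t) = -21 + 7*(-1721) = -21 - 12047 = -12068)
l = 680497/3 (l = 3 - (-4)*170122/3 = 3 - ⅓*(-680488) = 3 + 680488/3 = 680497/3 ≈ 2.2683e+5)
l/x(-2660, (540 - 785) + 629) = (680497/3)/(-12068) = (680497/3)*(-1/12068) = -680497/36204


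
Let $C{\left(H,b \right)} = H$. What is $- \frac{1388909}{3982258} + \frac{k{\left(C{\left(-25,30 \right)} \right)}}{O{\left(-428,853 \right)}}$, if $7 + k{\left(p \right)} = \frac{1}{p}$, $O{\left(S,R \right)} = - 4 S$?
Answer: $- \frac{3759136413}{10652540150} \approx -0.35289$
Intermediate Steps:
$k{\left(p \right)} = -7 + \frac{1}{p}$
$- \frac{1388909}{3982258} + \frac{k{\left(C{\left(-25,30 \right)} \right)}}{O{\left(-428,853 \right)}} = - \frac{1388909}{3982258} + \frac{-7 + \frac{1}{-25}}{\left(-4\right) \left(-428\right)} = \left(-1388909\right) \frac{1}{3982258} + \frac{-7 - \frac{1}{25}}{1712} = - \frac{1388909}{3982258} - \frac{11}{2675} = - \frac{3759136413}{10652540150}$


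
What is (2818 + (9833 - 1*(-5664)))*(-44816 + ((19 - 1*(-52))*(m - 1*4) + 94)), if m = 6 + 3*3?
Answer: -804779415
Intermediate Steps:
m = 15 (m = 6 + 9 = 15)
(2818 + (9833 - 1*(-5664)))*(-44816 + ((19 - 1*(-52))*(m - 1*4) + 94)) = (2818 + (9833 - 1*(-5664)))*(-44816 + ((19 - 1*(-52))*(15 - 1*4) + 94)) = (2818 + (9833 + 5664))*(-44816 + ((19 + 52)*(15 - 4) + 94)) = (2818 + 15497)*(-44816 + (71*11 + 94)) = 18315*(-44816 + (781 + 94)) = 18315*(-44816 + 875) = 18315*(-43941) = -804779415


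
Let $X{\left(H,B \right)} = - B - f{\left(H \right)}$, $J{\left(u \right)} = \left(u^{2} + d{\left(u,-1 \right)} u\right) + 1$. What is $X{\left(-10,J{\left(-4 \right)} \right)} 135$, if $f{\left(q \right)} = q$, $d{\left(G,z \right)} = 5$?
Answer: $1755$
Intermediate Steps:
$J{\left(u \right)} = 1 + u^{2} + 5 u$ ($J{\left(u \right)} = \left(u^{2} + 5 u\right) + 1 = 1 + u^{2} + 5 u$)
$X{\left(H,B \right)} = - B - H$
$X{\left(-10,J{\left(-4 \right)} \right)} 135 = \left(- (1 + \left(-4\right)^{2} + 5 \left(-4\right)) - -10\right) 135 = \left(- (1 + 16 - 20) + 10\right) 135 = \left(\left(-1\right) \left(-3\right) + 10\right) 135 = \left(3 + 10\right) 135 = 13 \cdot 135 = 1755$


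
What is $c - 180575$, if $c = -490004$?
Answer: $-670579$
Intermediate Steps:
$c - 180575 = -490004 - 180575 = -670579$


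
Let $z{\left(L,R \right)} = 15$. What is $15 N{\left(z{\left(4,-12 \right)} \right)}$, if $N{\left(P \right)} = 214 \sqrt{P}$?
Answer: $3210 \sqrt{15} \approx 12432.0$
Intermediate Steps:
$15 N{\left(z{\left(4,-12 \right)} \right)} = 15 \cdot 214 \sqrt{15} = 3210 \sqrt{15}$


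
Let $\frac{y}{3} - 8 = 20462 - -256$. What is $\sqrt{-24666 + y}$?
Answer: $6 \sqrt{1042} \approx 193.68$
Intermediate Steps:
$y = 62178$ ($y = 24 + 3 \left(20462 - -256\right) = 24 + 3 \left(20462 + 256\right) = 24 + 3 \cdot 20718 = 24 + 62154 = 62178$)
$\sqrt{-24666 + y} = \sqrt{-24666 + 62178} = \sqrt{37512} = 6 \sqrt{1042}$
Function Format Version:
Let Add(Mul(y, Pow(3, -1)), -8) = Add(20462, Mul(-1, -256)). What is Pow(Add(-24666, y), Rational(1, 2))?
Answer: Mul(6, Pow(1042, Rational(1, 2))) ≈ 193.68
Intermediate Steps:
y = 62178 (y = Add(24, Mul(3, Add(20462, Mul(-1, -256)))) = Add(24, Mul(3, Add(20462, 256))) = Add(24, Mul(3, 20718)) = Add(24, 62154) = 62178)
Pow(Add(-24666, y), Rational(1, 2)) = Pow(Add(-24666, 62178), Rational(1, 2)) = Pow(37512, Rational(1, 2)) = Mul(6, Pow(1042, Rational(1, 2)))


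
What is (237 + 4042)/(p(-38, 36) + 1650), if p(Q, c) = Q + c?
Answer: 4279/1648 ≈ 2.5965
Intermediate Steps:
(237 + 4042)/(p(-38, 36) + 1650) = (237 + 4042)/((-38 + 36) + 1650) = 4279/(-2 + 1650) = 4279/1648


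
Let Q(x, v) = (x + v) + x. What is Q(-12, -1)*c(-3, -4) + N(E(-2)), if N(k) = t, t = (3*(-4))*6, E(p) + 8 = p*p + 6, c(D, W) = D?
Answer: 3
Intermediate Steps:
Q(x, v) = v + 2*x (Q(x, v) = (v + x) + x = v + 2*x)
E(p) = -2 + p² (E(p) = -8 + (p*p + 6) = -8 + (p² + 6) = -8 + (6 + p²) = -2 + p²)
t = -72 (t = -12*6 = -72)
N(k) = -72
Q(-12, -1)*c(-3, -4) + N(E(-2)) = (-1 + 2*(-12))*(-3) - 72 = (-1 - 24)*(-3) - 72 = -25*(-3) - 72 = 75 - 72 = 3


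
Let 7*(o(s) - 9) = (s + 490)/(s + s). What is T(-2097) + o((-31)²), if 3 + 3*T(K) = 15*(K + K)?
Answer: -282021297/13454 ≈ -20962.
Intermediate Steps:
T(K) = -1 + 10*K (T(K) = -1 + (15*(K + K))/3 = -1 + (15*(2*K))/3 = -1 + (30*K)/3 = -1 + 10*K)
o(s) = 9 + (490 + s)/(14*s) (o(s) = 9 + ((s + 490)/(s + s))/7 = 9 + ((490 + s)/((2*s)))/7 = 9 + ((490 + s)*(1/(2*s)))/7 = 9 + ((490 + s)/(2*s))/7 = 9 + (490 + s)/(14*s))
T(-2097) + o((-31)²) = (-1 + 10*(-2097)) + (127/14 + 35/((-31)²)) = (-1 - 20970) + (127/14 + 35/961) = -20971 + (127/14 + 35*(1/961)) = -20971 + (127/14 + 35/961) = -20971 + 122537/13454 = -282021297/13454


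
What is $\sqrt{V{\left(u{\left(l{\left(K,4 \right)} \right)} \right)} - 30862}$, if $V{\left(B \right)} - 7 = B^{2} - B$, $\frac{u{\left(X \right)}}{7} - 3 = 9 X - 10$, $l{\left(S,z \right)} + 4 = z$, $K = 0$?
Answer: $i \sqrt{28405} \approx 168.54 i$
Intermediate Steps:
$l{\left(S,z \right)} = -4 + z$
$u{\left(X \right)} = -49 + 63 X$ ($u{\left(X \right)} = 21 + 7 \left(9 X - 10\right) = 21 + 7 \left(-10 + 9 X\right) = 21 + \left(-70 + 63 X\right) = -49 + 63 X$)
$V{\left(B \right)} = 7 + B^{2} - B$ ($V{\left(B \right)} = 7 + \left(B^{2} - B\right) = 7 + B^{2} - B$)
$\sqrt{V{\left(u{\left(l{\left(K,4 \right)} \right)} \right)} - 30862} = \sqrt{\left(7 + \left(-49 + 63 \left(-4 + 4\right)\right)^{2} - \left(-49 + 63 \left(-4 + 4\right)\right)\right) - 30862} = \sqrt{\left(7 + \left(-49 + 63 \cdot 0\right)^{2} - \left(-49 + 63 \cdot 0\right)\right) - 30862} = \sqrt{\left(7 + \left(-49 + 0\right)^{2} - \left(-49 + 0\right)\right) - 30862} = \sqrt{\left(7 + \left(-49\right)^{2} - -49\right) - 30862} = \sqrt{\left(7 + 2401 + 49\right) - 30862} = \sqrt{2457 - 30862} = \sqrt{-28405} = i \sqrt{28405}$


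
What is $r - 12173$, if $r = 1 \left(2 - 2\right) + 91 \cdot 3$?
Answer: $-11900$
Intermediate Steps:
$r = 273$ ($r = 1 \cdot 0 + 273 = 0 + 273 = 273$)
$r - 12173 = 273 - 12173 = -11900$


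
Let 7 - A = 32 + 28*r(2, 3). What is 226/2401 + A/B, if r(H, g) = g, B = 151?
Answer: -227583/362551 ≈ -0.62773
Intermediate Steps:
A = -109 (A = 7 - (32 + 28*3) = 7 - (32 + 84) = 7 - 1*116 = 7 - 116 = -109)
226/2401 + A/B = 226/2401 - 109/151 = -227583/362551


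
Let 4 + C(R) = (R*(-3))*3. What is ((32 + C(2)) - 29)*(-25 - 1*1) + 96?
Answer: 590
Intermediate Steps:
C(R) = -4 - 9*R (C(R) = -4 + (R*(-3))*3 = -4 - 3*R*3 = -4 - 9*R)
((32 + C(2)) - 29)*(-25 - 1*1) + 96 = ((32 + (-4 - 9*2)) - 29)*(-25 - 1*1) + 96 = ((32 + (-4 - 18)) - 29)*(-25 - 1) + 96 = ((32 - 22) - 29)*(-26) + 96 = (10 - 29)*(-26) + 96 = -19*(-26) + 96 = 494 + 96 = 590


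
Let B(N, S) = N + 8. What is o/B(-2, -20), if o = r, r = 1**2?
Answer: 1/6 ≈ 0.16667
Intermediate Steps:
B(N, S) = 8 + N
r = 1
o = 1
o/B(-2, -20) = 1/(8 - 2) = 1/6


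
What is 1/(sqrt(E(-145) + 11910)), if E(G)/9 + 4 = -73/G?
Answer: sqrt(249746115)/1722387 ≈ 0.0091753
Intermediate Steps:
E(G) = -36 - 657/G (E(G) = -36 + 9*(-73/G) = -36 - 657/G)
1/(sqrt(E(-145) + 11910)) = 1/(sqrt((-36 - 657/(-145)) + 11910)) = 1/(sqrt((-36 - 657*(-1/145)) + 11910)) = 1/(sqrt((-36 + 657/145) + 11910)) = 1/(sqrt(-4563/145 + 11910)) = 1/(sqrt(1722387/145)) = 1/(sqrt(249746115)/145) = sqrt(249746115)/1722387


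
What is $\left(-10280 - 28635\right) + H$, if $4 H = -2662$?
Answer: $- \frac{79161}{2} \approx -39581.0$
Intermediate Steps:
$H = - \frac{1331}{2}$ ($H = \frac{1}{4} \left(-2662\right) = - \frac{1331}{2} \approx -665.5$)
$\left(-10280 - 28635\right) + H = \left(-10280 - 28635\right) - \frac{1331}{2} = -38915 - \frac{1331}{2} = - \frac{79161}{2}$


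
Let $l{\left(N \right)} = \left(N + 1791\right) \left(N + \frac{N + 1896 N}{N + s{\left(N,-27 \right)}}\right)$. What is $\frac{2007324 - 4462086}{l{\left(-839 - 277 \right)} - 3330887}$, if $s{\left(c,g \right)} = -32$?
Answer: $\frac{50322621}{58207796} \approx 0.86453$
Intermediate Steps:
$l{\left(N \right)} = \left(1791 + N\right) \left(N + \frac{1897 N}{-32 + N}\right)$ ($l{\left(N \right)} = \left(N + 1791\right) \left(N + \frac{N + 1896 N}{N - 32}\right) = \left(1791 + N\right) \left(N + \frac{1897 N}{-32 + N}\right)$)
$\frac{2007324 - 4462086}{l{\left(-839 - 277 \right)} - 3330887} = \frac{2007324 - 4462086}{\frac{\left(-839 - 277\right) \left(3340215 + \left(-839 - 277\right)^{2} + 3656 \left(-839 - 277\right)\right)}{-32 - 1116} - 3330887} = - \frac{2454762}{- \frac{1116 \left(3340215 + \left(-1116\right)^{2} + 3656 \left(-1116\right)\right)}{-32 - 1116} - 3330887} = - \frac{2454762}{- \frac{1116 \left(3340215 + 1245456 - 4080096\right)}{-1148} - 3330887} = - \frac{2454762}{\left(-1116\right) \left(- \frac{1}{1148}\right) 505575 - 3330887} = - \frac{2454762}{\frac{20150775}{41} - 3330887} = - \frac{2454762}{- \frac{116415592}{41}} = \left(-2454762\right) \left(- \frac{41}{116415592}\right) = \frac{50322621}{58207796}$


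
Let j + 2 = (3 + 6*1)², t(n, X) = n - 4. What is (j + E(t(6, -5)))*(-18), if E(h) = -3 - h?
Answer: -1332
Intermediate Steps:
t(n, X) = -4 + n
j = 79 (j = -2 + (3 + 6*1)² = -2 + (3 + 6)² = -2 + 9² = -2 + 81 = 79)
(j + E(t(6, -5)))*(-18) = (79 + (-3 - (-4 + 6)))*(-18) = (79 + (-3 - 1*2))*(-18) = (79 + (-3 - 2))*(-18) = (79 - 5)*(-18) = 74*(-18) = -1332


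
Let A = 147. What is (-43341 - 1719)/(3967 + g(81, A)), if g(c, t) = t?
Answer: -22530/2057 ≈ -10.953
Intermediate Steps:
(-43341 - 1719)/(3967 + g(81, A)) = (-43341 - 1719)/(3967 + 147) = -45060/4114 = -45060*1/4114 = -22530/2057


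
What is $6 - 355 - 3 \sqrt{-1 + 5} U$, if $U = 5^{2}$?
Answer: $53256$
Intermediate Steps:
$U = 25$
$6 - 355 - 3 \sqrt{-1 + 5} U = 6 - 355 - 3 \sqrt{-1 + 5} \cdot 25 = 6 - 355 - 3 \sqrt{4} \cdot 25 = 6 - 355 \left(-3\right) 2 \cdot 25 = 6 - 355 \left(\left(-6\right) 25\right) = 6 - -53250 = 6 + 53250 = 53256$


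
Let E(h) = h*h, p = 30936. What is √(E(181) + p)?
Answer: √63697 ≈ 252.38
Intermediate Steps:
E(h) = h²
√(E(181) + p) = √(181² + 30936) = √(32761 + 30936) = √63697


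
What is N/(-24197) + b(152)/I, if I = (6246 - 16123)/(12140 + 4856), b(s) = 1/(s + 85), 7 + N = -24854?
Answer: 8254942111/8091646179 ≈ 1.0202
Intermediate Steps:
N = -24861 (N = -7 - 24854 = -24861)
b(s) = 1/(85 + s)
I = -1411/2428 (I = -9877/16996 = -9877*1/16996 = -1411/2428 ≈ -0.58114)
N/(-24197) + b(152)/I = -24861/(-24197) + 1/((85 + 152)*(-1411/2428)) = -24861*(-1/24197) - 2428/1411/237 = 24861/24197 + (1/237)*(-2428/1411) = 24861/24197 - 2428/334407 = 8254942111/8091646179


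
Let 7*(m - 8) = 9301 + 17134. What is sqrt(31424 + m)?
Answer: sqrt(1725213)/7 ≈ 187.64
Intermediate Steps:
m = 26491/7 (m = 8 + (9301 + 17134)/7 = 8 + (1/7)*26435 = 8 + 26435/7 = 26491/7 ≈ 3784.4)
sqrt(31424 + m) = sqrt(31424 + 26491/7) = sqrt(246459/7) = sqrt(1725213)/7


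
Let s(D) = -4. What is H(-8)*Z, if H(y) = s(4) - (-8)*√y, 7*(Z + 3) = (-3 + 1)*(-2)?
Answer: 68/7 - 272*I*√2/7 ≈ 9.7143 - 54.952*I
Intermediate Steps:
Z = -17/7 (Z = -3 + ((-3 + 1)*(-2))/7 = -3 + (-2*(-2))/7 = -3 + (⅐)*4 = -3 + 4/7 = -17/7 ≈ -2.4286)
H(y) = -4 + 8*√y (H(y) = -4 - (-8)*√y = -4 + 8*√y)
H(-8)*Z = (-4 + 8*√(-8))*(-17/7) = (-4 + 8*(2*I*√2))*(-17/7) = (-4 + 16*I*√2)*(-17/7) = 68/7 - 272*I*√2/7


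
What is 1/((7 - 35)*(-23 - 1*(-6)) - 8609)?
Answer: -1/8133 ≈ -0.00012296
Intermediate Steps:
1/((7 - 35)*(-23 - 1*(-6)) - 8609) = 1/(-28*(-23 + 6) - 8609) = 1/(-28*(-17) - 8609) = 1/(476 - 8609) = 1/(-8133) = -1/8133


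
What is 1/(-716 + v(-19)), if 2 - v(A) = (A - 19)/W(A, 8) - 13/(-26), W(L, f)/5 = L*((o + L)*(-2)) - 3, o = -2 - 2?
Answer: -8770/6266241 ≈ -0.0013996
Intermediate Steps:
o = -4
W(L, f) = -15 + 5*L*(8 - 2*L) (W(L, f) = 5*(L*((-4 + L)*(-2)) - 3) = 5*(L*(8 - 2*L) - 3) = 5*(-3 + L*(8 - 2*L)) = -15 + 5*L*(8 - 2*L))
v(A) = 3/2 - (-19 + A)/(-15 - 10*A² + 40*A) (v(A) = 2 - ((A - 19)/(-15 - 10*A² + 40*A) - 13/(-26)) = 2 - ((-19 + A)/(-15 - 10*A² + 40*A) - 13*(-1/26)) = 2 - ((-19 + A)/(-15 - 10*A² + 40*A) + ½) = 2 - (½ + (-19 + A)/(-15 - 10*A² + 40*A)) = 2 + (-½ - (-19 + A)/(-15 - 10*A² + 40*A)) = 3/2 - (-19 + A)/(-15 - 10*A² + 40*A))
1/(-716 + v(-19)) = 1/(-716 + (7 - 118*(-19) + 30*(-19)²)/(10*(3 - 8*(-19) + 2*(-19)²))) = 1/(-716 + (7 + 2242 + 30*361)/(10*(3 + 152 + 2*361))) = 1/(-716 + (7 + 2242 + 10830)/(10*(3 + 152 + 722))) = 1/(-716 + (⅒)*13079/877) = 1/(-716 + (⅒)*(1/877)*13079) = 1/(-716 + 13079/8770) = 1/(-6266241/8770) = -8770/6266241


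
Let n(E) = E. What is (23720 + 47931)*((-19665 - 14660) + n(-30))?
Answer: -2461570105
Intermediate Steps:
(23720 + 47931)*((-19665 - 14660) + n(-30)) = (23720 + 47931)*((-19665 - 14660) - 30) = 71651*(-34325 - 30) = 71651*(-34355) = -2461570105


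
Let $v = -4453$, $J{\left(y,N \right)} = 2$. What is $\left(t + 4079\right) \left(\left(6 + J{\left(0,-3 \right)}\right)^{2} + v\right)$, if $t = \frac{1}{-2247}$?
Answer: $- \frac{1915592008}{107} \approx -1.7903 \cdot 10^{7}$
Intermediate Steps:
$t = - \frac{1}{2247} \approx -0.00044504$
$\left(t + 4079\right) \left(\left(6 + J{\left(0,-3 \right)}\right)^{2} + v\right) = \left(- \frac{1}{2247} + 4079\right) \left(\left(6 + 2\right)^{2} - 4453\right) = \frac{9165512 \left(8^{2} - 4453\right)}{2247} = \frac{9165512 \left(64 - 4453\right)}{2247} = \frac{9165512}{2247} \left(-4389\right) = - \frac{1915592008}{107}$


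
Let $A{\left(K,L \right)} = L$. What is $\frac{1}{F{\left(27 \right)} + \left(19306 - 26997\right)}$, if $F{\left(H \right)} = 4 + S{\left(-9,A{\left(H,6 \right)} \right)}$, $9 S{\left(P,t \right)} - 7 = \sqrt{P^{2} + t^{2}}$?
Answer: $- \frac{622584}{4785318859} - \frac{27 \sqrt{13}}{4785318859} \approx -0.00013012$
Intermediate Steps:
$S{\left(P,t \right)} = \frac{7}{9} + \frac{\sqrt{P^{2} + t^{2}}}{9}$
$F{\left(H \right)} = \frac{43}{9} + \frac{\sqrt{13}}{3}$ ($F{\left(H \right)} = 4 + \left(\frac{7}{9} + \frac{\sqrt{\left(-9\right)^{2} + 6^{2}}}{9}\right) = 4 + \left(\frac{7}{9} + \frac{\sqrt{81 + 36}}{9}\right) = 4 + \left(\frac{7}{9} + \frac{\sqrt{117}}{9}\right) = 4 + \left(\frac{7}{9} + \frac{3 \sqrt{13}}{9}\right) = 4 + \left(\frac{7}{9} + \frac{\sqrt{13}}{3}\right) = \frac{43}{9} + \frac{\sqrt{13}}{3}$)
$\frac{1}{F{\left(27 \right)} + \left(19306 - 26997\right)} = \frac{1}{\left(\frac{43}{9} + \frac{\sqrt{13}}{3}\right) + \left(19306 - 26997\right)} = \frac{1}{\left(\frac{43}{9} + \frac{\sqrt{13}}{3}\right) - 7691} = \frac{1}{- \frac{69176}{9} + \frac{\sqrt{13}}{3}}$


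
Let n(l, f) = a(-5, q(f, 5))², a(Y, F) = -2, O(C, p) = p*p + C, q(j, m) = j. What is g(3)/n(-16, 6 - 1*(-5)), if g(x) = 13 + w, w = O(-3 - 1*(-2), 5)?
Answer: 37/4 ≈ 9.2500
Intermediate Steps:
O(C, p) = C + p² (O(C, p) = p² + C = C + p²)
w = 24 (w = (-3 - 1*(-2)) + 5² = (-3 + 2) + 25 = -1 + 25 = 24)
g(x) = 37 (g(x) = 13 + 24 = 37)
n(l, f) = 4 (n(l, f) = (-2)² = 4)
g(3)/n(-16, 6 - 1*(-5)) = 37/4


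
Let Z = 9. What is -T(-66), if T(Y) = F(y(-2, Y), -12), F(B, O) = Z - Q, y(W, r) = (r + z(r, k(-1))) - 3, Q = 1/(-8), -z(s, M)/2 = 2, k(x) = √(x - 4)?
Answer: -73/8 ≈ -9.1250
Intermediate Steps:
k(x) = √(-4 + x)
z(s, M) = -4 (z(s, M) = -2*2 = -4)
Q = -⅛ (Q = 1*(-⅛) = -⅛ ≈ -0.12500)
y(W, r) = -7 + r (y(W, r) = (r - 4) - 3 = (-4 + r) - 3 = -7 + r)
F(B, O) = 73/8 (F(B, O) = 9 - 1*(-⅛) = 9 + ⅛ = 73/8)
T(Y) = 73/8
-T(-66) = -1*73/8 = -73/8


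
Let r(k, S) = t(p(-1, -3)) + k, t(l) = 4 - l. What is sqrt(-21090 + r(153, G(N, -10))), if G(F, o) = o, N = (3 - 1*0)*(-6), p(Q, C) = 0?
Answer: 11*I*sqrt(173) ≈ 144.68*I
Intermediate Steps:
N = -18 (N = (3 + 0)*(-6) = 3*(-6) = -18)
r(k, S) = 4 + k (r(k, S) = (4 - 1*0) + k = (4 + 0) + k = 4 + k)
sqrt(-21090 + r(153, G(N, -10))) = sqrt(-21090 + (4 + 153)) = sqrt(-21090 + 157) = sqrt(-20933) = 11*I*sqrt(173)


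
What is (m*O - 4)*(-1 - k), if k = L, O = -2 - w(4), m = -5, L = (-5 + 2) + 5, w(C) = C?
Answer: -78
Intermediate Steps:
L = 2 (L = -3 + 5 = 2)
O = -6 (O = -2 - 1*4 = -2 - 4 = -6)
k = 2
(m*O - 4)*(-1 - k) = (-5*(-6) - 4)*(-1 - 1*2) = (30 - 4)*(-1 - 2) = 26*(-3) = -78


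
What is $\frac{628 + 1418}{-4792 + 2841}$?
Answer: $- \frac{2046}{1951} \approx -1.0487$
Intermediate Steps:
$\frac{628 + 1418}{-4792 + 2841} = \frac{2046}{-1951} = 2046 \left(- \frac{1}{1951}\right) = - \frac{2046}{1951}$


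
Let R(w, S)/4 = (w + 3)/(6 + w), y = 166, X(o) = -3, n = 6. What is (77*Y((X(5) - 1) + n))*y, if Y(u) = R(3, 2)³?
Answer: 6544384/27 ≈ 2.4238e+5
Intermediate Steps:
R(w, S) = 4*(3 + w)/(6 + w) (R(w, S) = 4*((w + 3)/(6 + w)) = 4*((3 + w)/(6 + w)) = 4*(3 + w)/(6 + w))
Y(u) = 512/27 (Y(u) = (4*(3 + 3)/(6 + 3))³ = (4*6/9)³ = (4*(⅑)*6)³ = (8/3)³ = 512/27)
(77*Y((X(5) - 1) + n))*y = (77*(512/27))*166 = (39424/27)*166 = 6544384/27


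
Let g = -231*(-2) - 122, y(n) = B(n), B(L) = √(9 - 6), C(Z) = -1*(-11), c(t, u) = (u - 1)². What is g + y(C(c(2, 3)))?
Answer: 340 + √3 ≈ 341.73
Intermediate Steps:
c(t, u) = (-1 + u)²
C(Z) = 11
B(L) = √3
y(n) = √3
g = 340 (g = 462 - 122 = 340)
g + y(C(c(2, 3))) = 340 + √3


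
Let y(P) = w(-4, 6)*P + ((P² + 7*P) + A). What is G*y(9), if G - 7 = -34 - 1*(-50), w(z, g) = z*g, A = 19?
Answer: -1219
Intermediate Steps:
w(z, g) = g*z
G = 23 (G = 7 + (-34 - 1*(-50)) = 7 + (-34 + 50) = 7 + 16 = 23)
y(P) = 19 + P² - 17*P (y(P) = (6*(-4))*P + ((P² + 7*P) + 19) = -24*P + (19 + P² + 7*P) = 19 + P² - 17*P)
G*y(9) = 23*(19 + 9² - 17*9) = 23*(19 + 81 - 153) = 23*(-53) = -1219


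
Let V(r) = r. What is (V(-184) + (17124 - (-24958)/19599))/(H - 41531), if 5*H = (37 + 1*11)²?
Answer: -1660160090/4024674249 ≈ -0.41250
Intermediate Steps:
H = 2304/5 (H = (37 + 1*11)²/5 = (37 + 11)²/5 = (⅕)*48² = (⅕)*2304 = 2304/5 ≈ 460.80)
(V(-184) + (17124 - (-24958)/19599))/(H - 41531) = (-184 + (17124 - (-24958)/19599))/(2304/5 - 41531) = (-184 + (17124 - (-24958)/19599))/(-205351/5) = (-184 + (17124 - 1*(-24958/19599)))*(-5/205351) = (-184 + (17124 + 24958/19599))*(-5/205351) = (-184 + 335638234/19599)*(-5/205351) = (332032018/19599)*(-5/205351) = -1660160090/4024674249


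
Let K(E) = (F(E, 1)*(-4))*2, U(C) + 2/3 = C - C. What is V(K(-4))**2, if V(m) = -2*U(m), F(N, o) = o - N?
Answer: 16/9 ≈ 1.7778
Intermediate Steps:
U(C) = -2/3 (U(C) = -2/3 + (C - C) = -2/3 + 0 = -2/3)
K(E) = -8 + 8*E (K(E) = ((1 - E)*(-4))*2 = (-4 + 4*E)*2 = -8 + 8*E)
V(m) = 4/3 (V(m) = -2*(-2/3) = 4/3)
V(K(-4))**2 = (4/3)**2 = 16/9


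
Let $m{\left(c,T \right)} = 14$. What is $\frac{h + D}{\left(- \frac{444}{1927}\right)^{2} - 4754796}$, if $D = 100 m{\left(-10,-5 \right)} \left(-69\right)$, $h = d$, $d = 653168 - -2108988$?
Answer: $- \frac{2474521598981}{4414030419687} \approx -0.5606$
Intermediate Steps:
$d = 2762156$ ($d = 653168 + 2108988 = 2762156$)
$h = 2762156$
$D = -96600$ ($D = 100 \cdot 14 \left(-69\right) = 1400 \left(-69\right) = -96600$)
$\frac{h + D}{\left(- \frac{444}{1927}\right)^{2} - 4754796} = \frac{2762156 - 96600}{\left(- \frac{444}{1927}\right)^{2} - 4754796} = \frac{2665556}{\left(\left(-444\right) \frac{1}{1927}\right)^{2} - 4754796} = \frac{2665556}{\left(- \frac{444}{1927}\right)^{2} - 4754796} = \frac{2665556}{\frac{197136}{3713329} - 4754796} = \frac{2665556}{- \frac{17656121678748}{3713329}} = 2665556 \left(- \frac{3713329}{17656121678748}\right) = - \frac{2474521598981}{4414030419687}$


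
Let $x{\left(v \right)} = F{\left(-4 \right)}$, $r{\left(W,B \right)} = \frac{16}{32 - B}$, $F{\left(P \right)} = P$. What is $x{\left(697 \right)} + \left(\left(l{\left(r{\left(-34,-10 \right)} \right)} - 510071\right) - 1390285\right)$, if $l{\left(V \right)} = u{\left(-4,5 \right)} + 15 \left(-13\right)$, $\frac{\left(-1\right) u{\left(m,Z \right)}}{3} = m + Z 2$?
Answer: $-1900573$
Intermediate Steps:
$u{\left(m,Z \right)} = - 6 Z - 3 m$ ($u{\left(m,Z \right)} = - 3 \left(m + Z 2\right) = - 3 \left(m + 2 Z\right) = - 6 Z - 3 m$)
$x{\left(v \right)} = -4$
$l{\left(V \right)} = -213$ ($l{\left(V \right)} = \left(\left(-6\right) 5 - -12\right) + 15 \left(-13\right) = \left(-30 + 12\right) - 195 = -18 - 195 = -213$)
$x{\left(697 \right)} + \left(\left(l{\left(r{\left(-34,-10 \right)} \right)} - 510071\right) - 1390285\right) = -4 - 1900569 = -1900573$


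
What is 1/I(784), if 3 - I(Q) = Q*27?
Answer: -1/21165 ≈ -4.7248e-5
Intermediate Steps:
I(Q) = 3 - 27*Q (I(Q) = 3 - Q*27 = 3 - 27*Q)
1/I(784) = 1/(3 - 27*784) = 1/(3 - 21168) = 1/(-21165) = -1/21165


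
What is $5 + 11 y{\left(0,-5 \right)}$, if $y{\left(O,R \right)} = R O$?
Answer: $5$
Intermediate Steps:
$y{\left(O,R \right)} = O R$
$5 + 11 y{\left(0,-5 \right)} = 5 + 11 \cdot 0 \left(-5\right) = 5 + 11 \cdot 0 = 5 + 0 = 5$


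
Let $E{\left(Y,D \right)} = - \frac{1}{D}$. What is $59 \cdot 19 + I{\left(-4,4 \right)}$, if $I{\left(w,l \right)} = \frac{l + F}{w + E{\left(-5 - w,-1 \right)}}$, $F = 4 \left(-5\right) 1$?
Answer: $\frac{3379}{3} \approx 1126.3$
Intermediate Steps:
$F = -20$ ($F = \left(-20\right) 1 = -20$)
$I{\left(w,l \right)} = \frac{-20 + l}{1 + w}$ ($I{\left(w,l \right)} = \frac{l - 20}{w - \frac{1}{-1}} = \frac{-20 + l}{w - -1} = \frac{-20 + l}{w + 1} = \frac{-20 + l}{1 + w}$)
$59 \cdot 19 + I{\left(-4,4 \right)} = 59 \cdot 19 + \frac{-20 + 4}{1 - 4} = 1121 + \frac{1}{-3} \left(-16\right) = 1121 - - \frac{16}{3} = 1121 + \frac{16}{3} = \frac{3379}{3}$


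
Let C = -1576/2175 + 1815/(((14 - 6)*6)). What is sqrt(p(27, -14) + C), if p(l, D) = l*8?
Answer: sqrt(766248933)/1740 ≈ 15.909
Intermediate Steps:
p(l, D) = 8*l
C = 1290659/34800 (C = -1576*1/2175 + 1815/((8*6)) = -1576/2175 + 1815/48 = -1576/2175 + 1815*(1/48) = -1576/2175 + 605/16 = 1290659/34800 ≈ 37.088)
sqrt(p(27, -14) + C) = sqrt(8*27 + 1290659/34800) = sqrt(216 + 1290659/34800) = sqrt(8807459/34800) = sqrt(766248933)/1740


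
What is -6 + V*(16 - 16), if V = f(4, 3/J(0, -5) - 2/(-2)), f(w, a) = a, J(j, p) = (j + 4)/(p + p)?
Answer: -6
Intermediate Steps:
J(j, p) = (4 + j)/(2*p) (J(j, p) = (4 + j)/((2*p)) = (4 + j)*(1/(2*p)) = (4 + j)/(2*p))
V = -13/2 (V = 3/(((½)*(4 + 0)/(-5))) - 2/(-2) = 3/(((½)*(-⅕)*4)) - 2*(-½) = 3/(-⅖) + 1 = 3*(-5/2) + 1 = -15/2 + 1 = -13/2 ≈ -6.5000)
-6 + V*(16 - 16) = -6 - 13*(16 - 16)/2 = -6 - 13/2*0 = -6 + 0 = -6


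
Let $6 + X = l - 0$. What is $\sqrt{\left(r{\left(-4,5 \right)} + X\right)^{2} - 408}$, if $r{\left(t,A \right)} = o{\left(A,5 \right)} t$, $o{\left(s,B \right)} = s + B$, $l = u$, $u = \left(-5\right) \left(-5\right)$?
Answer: $\sqrt{33} \approx 5.7446$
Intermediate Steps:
$u = 25$
$l = 25$
$X = 19$ ($X = -6 + \left(25 - 0\right) = -6 + \left(25 + 0\right) = -6 + 25 = 19$)
$o{\left(s,B \right)} = B + s$
$r{\left(t,A \right)} = t \left(5 + A\right)$ ($r{\left(t,A \right)} = \left(5 + A\right) t = t \left(5 + A\right)$)
$\sqrt{\left(r{\left(-4,5 \right)} + X\right)^{2} - 408} = \sqrt{\left(- 4 \left(5 + 5\right) + 19\right)^{2} - 408} = \sqrt{\left(\left(-4\right) 10 + 19\right)^{2} - 408} = \sqrt{\left(-40 + 19\right)^{2} - 408} = \sqrt{\left(-21\right)^{2} - 408} = \sqrt{441 - 408} = \sqrt{33}$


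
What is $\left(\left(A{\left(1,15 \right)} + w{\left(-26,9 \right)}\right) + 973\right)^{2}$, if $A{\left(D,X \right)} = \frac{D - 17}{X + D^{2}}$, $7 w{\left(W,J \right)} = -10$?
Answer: $\frac{46158436}{49} \approx 9.4201 \cdot 10^{5}$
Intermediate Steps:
$w{\left(W,J \right)} = - \frac{10}{7}$ ($w{\left(W,J \right)} = \frac{1}{7} \left(-10\right) = - \frac{10}{7}$)
$A{\left(D,X \right)} = \frac{-17 + D}{X + D^{2}}$
$\left(\left(A{\left(1,15 \right)} + w{\left(-26,9 \right)}\right) + 973\right)^{2} = \left(\left(\frac{-17 + 1}{15 + 1^{2}} - \frac{10}{7}\right) + 973\right)^{2} = \left(\left(\frac{1}{15 + 1} \left(-16\right) - \frac{10}{7}\right) + 973\right)^{2} = \left(\left(\frac{1}{16} \left(-16\right) - \frac{10}{7}\right) + 973\right)^{2} = \left(\left(-1 - \frac{10}{7}\right) + 973\right)^{2} = \left(- \frac{17}{7} + 973\right)^{2} = \left(\frac{6794}{7}\right)^{2} = \frac{46158436}{49}$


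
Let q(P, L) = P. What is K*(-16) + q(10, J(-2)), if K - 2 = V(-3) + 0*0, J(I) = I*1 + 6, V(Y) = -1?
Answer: -6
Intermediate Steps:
J(I) = 6 + I (J(I) = I + 6 = 6 + I)
K = 1 (K = 2 + (-1 + 0*0) = 2 + (-1 + 0) = 2 - 1 = 1)
K*(-16) + q(10, J(-2)) = 1*(-16) + 10 = -16 + 10 = -6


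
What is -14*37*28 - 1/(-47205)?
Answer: -684661319/47205 ≈ -14504.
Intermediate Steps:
-14*37*28 - 1/(-47205) = -518*28 - 1*(-1/47205) = -14504 + 1/47205 = -684661319/47205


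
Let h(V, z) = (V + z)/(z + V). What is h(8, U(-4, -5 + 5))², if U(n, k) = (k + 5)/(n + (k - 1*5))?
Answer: 1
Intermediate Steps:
U(n, k) = (5 + k)/(-5 + k + n) (U(n, k) = (5 + k)/(n + (k - 5)) = (5 + k)/(n + (-5 + k)) = (5 + k)/(-5 + k + n))
h(V, z) = 1 (h(V, z) = (V + z)/(V + z) = 1)
h(8, U(-4, -5 + 5))² = 1² = 1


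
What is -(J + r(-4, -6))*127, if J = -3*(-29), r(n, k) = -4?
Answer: -10541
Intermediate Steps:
J = 87
-(J + r(-4, -6))*127 = -(87 - 4)*127 = -83*127 = -1*10541 = -10541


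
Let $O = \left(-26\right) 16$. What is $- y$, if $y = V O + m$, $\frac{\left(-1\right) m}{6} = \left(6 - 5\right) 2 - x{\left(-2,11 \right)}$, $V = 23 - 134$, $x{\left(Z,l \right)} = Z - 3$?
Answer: $-46134$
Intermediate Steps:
$O = -416$
$x{\left(Z,l \right)} = -3 + Z$
$V = -111$ ($V = 23 - 134 = -111$)
$m = -42$ ($m = - 6 \left(\left(6 - 5\right) 2 - \left(-3 - 2\right)\right) = - 6 \left(1 \cdot 2 - -5\right) = - 6 \left(2 + 5\right) = \left(-6\right) 7 = -42$)
$y = 46134$ ($y = \left(-111\right) \left(-416\right) - 42 = 46176 - 42 = 46134$)
$- y = \left(-1\right) 46134 = -46134$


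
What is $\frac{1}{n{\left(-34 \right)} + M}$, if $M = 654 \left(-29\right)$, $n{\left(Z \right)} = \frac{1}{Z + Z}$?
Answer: $- \frac{68}{1289689} \approx -5.2726 \cdot 10^{-5}$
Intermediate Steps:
$n{\left(Z \right)} = \frac{1}{2 Z}$
$M = -18966$
$\frac{1}{n{\left(-34 \right)} + M} = \frac{1}{\frac{1}{2 \left(-34\right)} - 18966} = \frac{1}{\frac{1}{2} \left(- \frac{1}{34}\right) - 18966} = \frac{1}{- \frac{1}{68} - 18966} = \frac{1}{- \frac{1289689}{68}} = - \frac{68}{1289689}$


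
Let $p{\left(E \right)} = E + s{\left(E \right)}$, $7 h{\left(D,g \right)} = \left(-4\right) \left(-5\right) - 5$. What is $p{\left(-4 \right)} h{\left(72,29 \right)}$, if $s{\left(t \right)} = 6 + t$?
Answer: $- \frac{30}{7} \approx -4.2857$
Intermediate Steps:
$h{\left(D,g \right)} = \frac{15}{7}$ ($h{\left(D,g \right)} = \frac{\left(-4\right) \left(-5\right) - 5}{7} = \frac{20 - 5}{7} = \frac{1}{7} \cdot 15 = \frac{15}{7}$)
$p{\left(E \right)} = 6 + 2 E$ ($p{\left(E \right)} = E + \left(6 + E\right) = 6 + 2 E$)
$p{\left(-4 \right)} h{\left(72,29 \right)} = \left(6 + 2 \left(-4\right)\right) \frac{15}{7} = \left(6 - 8\right) \frac{15}{7} = \left(-2\right) \frac{15}{7} = - \frac{30}{7}$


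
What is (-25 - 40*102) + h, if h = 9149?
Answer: 5044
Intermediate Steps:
(-25 - 40*102) + h = (-25 - 40*102) + 9149 = (-25 - 4080) + 9149 = -4105 + 9149 = 5044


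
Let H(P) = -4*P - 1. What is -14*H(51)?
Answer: 2870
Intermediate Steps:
H(P) = -1 - 4*P
-14*H(51) = -14*(-1 - 4*51) = -14*(-1 - 204) = -14*(-205) = 2870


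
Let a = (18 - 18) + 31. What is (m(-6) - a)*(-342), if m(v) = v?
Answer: 12654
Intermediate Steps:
a = 31 (a = 0 + 31 = 31)
(m(-6) - a)*(-342) = (-6 - 1*31)*(-342) = (-6 - 31)*(-342) = -37*(-342) = 12654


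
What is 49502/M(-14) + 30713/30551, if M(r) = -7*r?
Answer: 757672738/1496999 ≈ 506.13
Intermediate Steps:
49502/M(-14) + 30713/30551 = 49502/((-7*(-14))) + 30713/30551 = 49502/98 + 30713*(1/30551) = 49502*(1/98) + 30713/30551 = 24751/49 + 30713/30551 = 757672738/1496999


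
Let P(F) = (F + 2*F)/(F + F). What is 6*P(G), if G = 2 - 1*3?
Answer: 9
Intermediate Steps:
G = -1 (G = 2 - 3 = -1)
P(F) = 3/2 (P(F) = (3*F)/((2*F)) = (3*F)*(1/(2*F)) = 3/2)
6*P(G) = 6*(3/2) = 9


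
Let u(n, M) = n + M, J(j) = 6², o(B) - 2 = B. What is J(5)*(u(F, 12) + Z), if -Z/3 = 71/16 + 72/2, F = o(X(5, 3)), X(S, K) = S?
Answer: -14733/4 ≈ -3683.3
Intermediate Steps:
o(B) = 2 + B
J(j) = 36
F = 7 (F = 2 + 5 = 7)
u(n, M) = M + n
Z = -1941/16 (Z = -3*(71/16 + 72/2) = -3*(71*(1/16) + 72*(½)) = -3*(71/16 + 36) = -3*647/16 = -1941/16 ≈ -121.31)
J(5)*(u(F, 12) + Z) = 36*((12 + 7) - 1941/16) = 36*(19 - 1941/16) = 36*(-1637/16) = -14733/4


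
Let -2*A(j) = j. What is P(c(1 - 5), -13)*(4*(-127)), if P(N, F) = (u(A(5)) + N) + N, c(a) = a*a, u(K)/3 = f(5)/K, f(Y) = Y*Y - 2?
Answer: -11176/5 ≈ -2235.2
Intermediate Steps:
A(j) = -j/2
f(Y) = -2 + Y² (f(Y) = Y² - 2 = -2 + Y²)
u(K) = 69/K (u(K) = 3*((-2 + 5²)/K) = 3*((-2 + 25)/K) = 3*(23/K) = 69/K)
c(a) = a²
P(N, F) = -138/5 + 2*N (P(N, F) = (69/((-½*5)) + N) + N = (69/(-5/2) + N) + N = (69*(-⅖) + N) + N = (-138/5 + N) + N = -138/5 + 2*N)
P(c(1 - 5), -13)*(4*(-127)) = (-138/5 + 2*(1 - 5)²)*(4*(-127)) = (-138/5 + 2*(-4)²)*(-508) = (-138/5 + 2*16)*(-508) = (-138/5 + 32)*(-508) = (22/5)*(-508) = -11176/5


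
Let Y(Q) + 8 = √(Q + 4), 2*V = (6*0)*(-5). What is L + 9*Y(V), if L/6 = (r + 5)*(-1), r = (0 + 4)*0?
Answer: -84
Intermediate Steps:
r = 0 (r = 4*0 = 0)
V = 0 (V = ((6*0)*(-5))/2 = (0*(-5))/2 = (½)*0 = 0)
Y(Q) = -8 + √(4 + Q) (Y(Q) = -8 + √(Q + 4) = -8 + √(4 + Q))
L = -30 (L = 6*((0 + 5)*(-1)) = 6*(5*(-1)) = 6*(-5) = -30)
L + 9*Y(V) = -30 + 9*(-8 + √(4 + 0)) = -30 + 9*(-8 + √4) = -30 + 9*(-8 + 2) = -30 + 9*(-6) = -30 - 54 = -84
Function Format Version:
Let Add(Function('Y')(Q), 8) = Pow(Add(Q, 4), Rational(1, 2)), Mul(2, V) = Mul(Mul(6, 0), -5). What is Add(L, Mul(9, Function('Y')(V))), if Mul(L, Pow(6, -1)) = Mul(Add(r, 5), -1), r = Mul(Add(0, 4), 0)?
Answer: -84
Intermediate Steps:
r = 0 (r = Mul(4, 0) = 0)
V = 0 (V = Mul(Rational(1, 2), Mul(Mul(6, 0), -5)) = Mul(Rational(1, 2), Mul(0, -5)) = Mul(Rational(1, 2), 0) = 0)
Function('Y')(Q) = Add(-8, Pow(Add(4, Q), Rational(1, 2))) (Function('Y')(Q) = Add(-8, Pow(Add(Q, 4), Rational(1, 2))) = Add(-8, Pow(Add(4, Q), Rational(1, 2))))
L = -30 (L = Mul(6, Mul(Add(0, 5), -1)) = Mul(6, Mul(5, -1)) = Mul(6, -5) = -30)
Add(L, Mul(9, Function('Y')(V))) = Add(-30, Mul(9, Add(-8, Pow(Add(4, 0), Rational(1, 2))))) = Add(-30, Mul(9, Add(-8, Pow(4, Rational(1, 2))))) = Add(-30, Mul(9, Add(-8, 2))) = Add(-30, Mul(9, -6)) = Add(-30, -54) = -84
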